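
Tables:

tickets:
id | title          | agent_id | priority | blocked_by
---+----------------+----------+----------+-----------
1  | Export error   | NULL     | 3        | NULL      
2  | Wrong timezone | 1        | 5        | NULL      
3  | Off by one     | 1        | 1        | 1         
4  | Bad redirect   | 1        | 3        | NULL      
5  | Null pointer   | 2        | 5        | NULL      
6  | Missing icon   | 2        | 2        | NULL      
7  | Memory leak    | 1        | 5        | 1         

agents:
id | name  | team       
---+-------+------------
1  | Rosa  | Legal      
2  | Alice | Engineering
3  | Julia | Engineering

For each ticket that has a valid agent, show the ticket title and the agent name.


INNER JOIN keeps only tickets rows whose agent_id matches an id in agents. Walk through each ticket:
  - ticket 1 (Export error): agent_id=NULL, no match -> dropped
  - ticket 2 (Wrong timezone): agent_id=1 -> matches Rosa
  - ticket 3 (Off by one): agent_id=1 -> matches Rosa
  - ticket 4 (Bad redirect): agent_id=1 -> matches Rosa
  - ticket 5 (Null pointer): agent_id=2 -> matches Alice
  - ticket 6 (Missing icon): agent_id=2 -> matches Alice
  - ticket 7 (Memory leak): agent_id=1 -> matches Rosa
So 1 of 7 rows is dropped.

SQL:
SELECT a.title, b.name AS agent
FROM tickets a
INNER JOIN agents b ON a.agent_id = b.id

Result:
title          | agent
---------------+------
Wrong timezone | Rosa 
Off by one     | Rosa 
Bad redirect   | Rosa 
Null pointer   | Alice
Missing icon   | Alice
Memory leak    | Rosa 


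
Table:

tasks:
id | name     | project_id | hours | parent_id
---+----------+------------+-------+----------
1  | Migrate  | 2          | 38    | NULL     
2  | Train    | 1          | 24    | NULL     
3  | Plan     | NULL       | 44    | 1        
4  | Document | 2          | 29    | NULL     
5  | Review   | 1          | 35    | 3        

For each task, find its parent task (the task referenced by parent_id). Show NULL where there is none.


This is a self-join: tasks is joined to a second copy of itself, matching each row's parent_id to another row's id. Use LEFT JOIN so rows with parent_id=NULL are kept.
  - task 1 (Migrate): parent_id=NULL -> NULL
  - task 2 (Train): parent_id=NULL -> NULL
  - task 3 (Plan): parent_id=1 -> Migrate
  - task 4 (Document): parent_id=NULL -> NULL
  - task 5 (Review): parent_id=3 -> Plan

SQL:
SELECT a.name AS item, b.name AS parent
FROM tasks a
LEFT JOIN tasks b ON a.parent_id = b.id

Result:
item     | parent 
---------+--------
Migrate  | NULL   
Train    | NULL   
Plan     | Migrate
Document | NULL   
Review   | Plan   


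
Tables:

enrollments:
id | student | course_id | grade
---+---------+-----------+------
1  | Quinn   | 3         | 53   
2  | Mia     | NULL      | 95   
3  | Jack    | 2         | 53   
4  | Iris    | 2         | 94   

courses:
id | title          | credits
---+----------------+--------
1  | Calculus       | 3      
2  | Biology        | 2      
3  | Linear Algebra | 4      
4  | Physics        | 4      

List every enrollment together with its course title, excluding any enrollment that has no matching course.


INNER JOIN keeps only enrollments rows whose course_id matches an id in courses. Walk through each enrollment:
  - enrollment 1 (Quinn): course_id=3 -> matches Linear Algebra
  - enrollment 2 (Mia): course_id=NULL, no match -> dropped
  - enrollment 3 (Jack): course_id=2 -> matches Biology
  - enrollment 4 (Iris): course_id=2 -> matches Biology
So 1 of 4 rows is dropped.

SQL:
SELECT a.student, b.title AS course
FROM enrollments a
INNER JOIN courses b ON a.course_id = b.id

Result:
student | course        
--------+---------------
Quinn   | Linear Algebra
Jack    | Biology       
Iris    | Biology       


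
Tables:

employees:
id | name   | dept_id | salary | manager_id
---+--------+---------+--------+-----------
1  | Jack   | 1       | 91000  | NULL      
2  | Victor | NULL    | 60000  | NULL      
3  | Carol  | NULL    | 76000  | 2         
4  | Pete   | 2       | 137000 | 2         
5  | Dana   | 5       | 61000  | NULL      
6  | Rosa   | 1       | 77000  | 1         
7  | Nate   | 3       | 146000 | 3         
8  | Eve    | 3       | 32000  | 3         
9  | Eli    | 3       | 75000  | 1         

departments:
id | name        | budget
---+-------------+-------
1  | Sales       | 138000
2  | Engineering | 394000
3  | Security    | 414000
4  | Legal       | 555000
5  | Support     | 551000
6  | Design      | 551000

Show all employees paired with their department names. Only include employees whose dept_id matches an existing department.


INNER JOIN keeps only employees rows whose dept_id matches an id in departments. Walk through each employee:
  - employee 1 (Jack): dept_id=1 -> matches Sales
  - employee 2 (Victor): dept_id=NULL, no match -> dropped
  - employee 3 (Carol): dept_id=NULL, no match -> dropped
  - employee 4 (Pete): dept_id=2 -> matches Engineering
  - employee 5 (Dana): dept_id=5 -> matches Support
  - employee 6 (Rosa): dept_id=1 -> matches Sales
  - employee 7 (Nate): dept_id=3 -> matches Security
  - employee 8 (Eve): dept_id=3 -> matches Security
  - employee 9 (Eli): dept_id=3 -> matches Security
So 2 of 9 rows are dropped.

SQL:
SELECT a.name, b.name AS department
FROM employees a
INNER JOIN departments b ON a.dept_id = b.id

Result:
name | department 
-----+------------
Jack | Sales      
Pete | Engineering
Dana | Support    
Rosa | Sales      
Nate | Security   
Eve  | Security   
Eli  | Security   


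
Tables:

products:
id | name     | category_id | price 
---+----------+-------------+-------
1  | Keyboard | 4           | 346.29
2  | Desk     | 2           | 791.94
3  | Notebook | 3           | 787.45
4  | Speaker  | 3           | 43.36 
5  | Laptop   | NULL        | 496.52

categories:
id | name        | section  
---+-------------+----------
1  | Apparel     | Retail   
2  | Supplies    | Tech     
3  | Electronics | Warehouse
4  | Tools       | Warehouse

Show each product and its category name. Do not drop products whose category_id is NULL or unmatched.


LEFT JOIN keeps every row from products (the left table); where category_id has no match in categories, the category columns become NULL. Walk through each product:
  - product 1 (Keyboard): category_id=4 -> matches Tools
  - product 2 (Desk): category_id=2 -> matches Supplies
  - product 3 (Notebook): category_id=3 -> matches Electronics
  - product 4 (Speaker): category_id=3 -> matches Electronics
  - product 5 (Laptop): category_id=NULL, no match -> kept with NULL
All 5 rows appear; 1 has NULL category.

SQL:
SELECT a.name, b.name AS category
FROM products a
LEFT JOIN categories b ON a.category_id = b.id

Result:
name     | category   
---------+------------
Keyboard | Tools      
Desk     | Supplies   
Notebook | Electronics
Speaker  | Electronics
Laptop   | NULL       


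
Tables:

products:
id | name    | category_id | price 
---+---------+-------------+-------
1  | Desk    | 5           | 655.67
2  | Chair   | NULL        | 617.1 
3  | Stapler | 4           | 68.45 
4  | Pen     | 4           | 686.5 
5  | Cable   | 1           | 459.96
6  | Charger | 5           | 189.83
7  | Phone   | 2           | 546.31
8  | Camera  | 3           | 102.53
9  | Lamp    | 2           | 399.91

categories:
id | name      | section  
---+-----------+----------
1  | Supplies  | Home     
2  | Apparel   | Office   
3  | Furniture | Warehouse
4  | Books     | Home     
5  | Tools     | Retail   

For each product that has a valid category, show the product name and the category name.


INNER JOIN keeps only products rows whose category_id matches an id in categories. Walk through each product:
  - product 1 (Desk): category_id=5 -> matches Tools
  - product 2 (Chair): category_id=NULL, no match -> dropped
  - product 3 (Stapler): category_id=4 -> matches Books
  - product 4 (Pen): category_id=4 -> matches Books
  - product 5 (Cable): category_id=1 -> matches Supplies
  - product 6 (Charger): category_id=5 -> matches Tools
  - product 7 (Phone): category_id=2 -> matches Apparel
  - product 8 (Camera): category_id=3 -> matches Furniture
  - product 9 (Lamp): category_id=2 -> matches Apparel
So 1 of 9 rows is dropped.

SQL:
SELECT a.name, b.name AS category
FROM products a
INNER JOIN categories b ON a.category_id = b.id

Result:
name    | category 
--------+----------
Desk    | Tools    
Stapler | Books    
Pen     | Books    
Cable   | Supplies 
Charger | Tools    
Phone   | Apparel  
Camera  | Furniture
Lamp    | Apparel  


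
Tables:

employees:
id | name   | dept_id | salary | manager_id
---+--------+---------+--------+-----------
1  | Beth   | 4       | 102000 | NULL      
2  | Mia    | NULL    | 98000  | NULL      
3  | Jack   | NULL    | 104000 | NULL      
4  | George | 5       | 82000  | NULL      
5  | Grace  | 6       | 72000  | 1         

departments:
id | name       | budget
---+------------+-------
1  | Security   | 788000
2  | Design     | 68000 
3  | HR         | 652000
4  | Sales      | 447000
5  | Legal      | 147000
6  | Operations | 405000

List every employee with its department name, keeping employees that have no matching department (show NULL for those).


LEFT JOIN keeps every row from employees (the left table); where dept_id has no match in departments, the department columns become NULL. Walk through each employee:
  - employee 1 (Beth): dept_id=4 -> matches Sales
  - employee 2 (Mia): dept_id=NULL, no match -> kept with NULL
  - employee 3 (Jack): dept_id=NULL, no match -> kept with NULL
  - employee 4 (George): dept_id=5 -> matches Legal
  - employee 5 (Grace): dept_id=6 -> matches Operations
All 5 rows appear; 2 have NULL department.

SQL:
SELECT a.name, b.name AS department
FROM employees a
LEFT JOIN departments b ON a.dept_id = b.id

Result:
name   | department
-------+-----------
Beth   | Sales     
Mia    | NULL      
Jack   | NULL      
George | Legal     
Grace  | Operations


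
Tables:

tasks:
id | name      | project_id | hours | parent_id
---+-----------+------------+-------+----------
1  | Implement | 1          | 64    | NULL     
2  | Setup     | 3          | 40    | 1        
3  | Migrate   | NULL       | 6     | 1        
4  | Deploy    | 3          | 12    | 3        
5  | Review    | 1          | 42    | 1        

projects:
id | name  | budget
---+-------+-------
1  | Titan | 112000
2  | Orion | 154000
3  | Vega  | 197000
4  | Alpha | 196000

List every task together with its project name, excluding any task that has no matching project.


INNER JOIN keeps only tasks rows whose project_id matches an id in projects. Walk through each task:
  - task 1 (Implement): project_id=1 -> matches Titan
  - task 2 (Setup): project_id=3 -> matches Vega
  - task 3 (Migrate): project_id=NULL, no match -> dropped
  - task 4 (Deploy): project_id=3 -> matches Vega
  - task 5 (Review): project_id=1 -> matches Titan
So 1 of 5 rows is dropped.

SQL:
SELECT a.name, b.name AS project
FROM tasks a
INNER JOIN projects b ON a.project_id = b.id

Result:
name      | project
----------+--------
Implement | Titan  
Setup     | Vega   
Deploy    | Vega   
Review    | Titan  


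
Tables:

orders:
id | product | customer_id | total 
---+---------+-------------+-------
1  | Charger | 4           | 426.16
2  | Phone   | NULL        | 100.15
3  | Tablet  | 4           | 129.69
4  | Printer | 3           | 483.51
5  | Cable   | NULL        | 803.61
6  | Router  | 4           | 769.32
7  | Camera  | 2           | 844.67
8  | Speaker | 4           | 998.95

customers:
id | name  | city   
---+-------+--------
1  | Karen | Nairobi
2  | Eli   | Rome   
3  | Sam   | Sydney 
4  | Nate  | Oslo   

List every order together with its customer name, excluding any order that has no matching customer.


INNER JOIN keeps only orders rows whose customer_id matches an id in customers. Walk through each order:
  - order 1 (Charger): customer_id=4 -> matches Nate
  - order 2 (Phone): customer_id=NULL, no match -> dropped
  - order 3 (Tablet): customer_id=4 -> matches Nate
  - order 4 (Printer): customer_id=3 -> matches Sam
  - order 5 (Cable): customer_id=NULL, no match -> dropped
  - order 6 (Router): customer_id=4 -> matches Nate
  - order 7 (Camera): customer_id=2 -> matches Eli
  - order 8 (Speaker): customer_id=4 -> matches Nate
So 2 of 8 rows are dropped.

SQL:
SELECT a.product, b.name AS customer
FROM orders a
INNER JOIN customers b ON a.customer_id = b.id

Result:
product | customer
--------+---------
Charger | Nate    
Tablet  | Nate    
Printer | Sam     
Router  | Nate    
Camera  | Eli     
Speaker | Nate    


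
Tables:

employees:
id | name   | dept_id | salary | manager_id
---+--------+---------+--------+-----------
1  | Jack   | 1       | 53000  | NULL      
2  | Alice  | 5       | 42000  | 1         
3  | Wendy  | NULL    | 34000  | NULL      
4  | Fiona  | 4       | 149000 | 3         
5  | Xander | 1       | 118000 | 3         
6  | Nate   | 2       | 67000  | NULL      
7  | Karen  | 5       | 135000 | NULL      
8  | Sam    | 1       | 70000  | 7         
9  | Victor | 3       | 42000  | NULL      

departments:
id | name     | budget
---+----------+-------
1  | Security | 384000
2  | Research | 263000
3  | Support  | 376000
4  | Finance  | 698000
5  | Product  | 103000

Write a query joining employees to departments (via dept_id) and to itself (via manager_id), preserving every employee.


Two LEFT JOINs from the same base table employees: one to departments via dept_id, one to employees itself via manager_id. Both are LEFT so every employee is preserved.
Match against departments:
  - employee 1 (Jack): dept_id=1 -> matches Security
  - employee 2 (Alice): dept_id=5 -> matches Product
  - employee 3 (Wendy): dept_id=NULL, no match -> kept with NULL
  - employee 4 (Fiona): dept_id=4 -> matches Finance
  - employee 5 (Xander): dept_id=1 -> matches Security
  - employee 6 (Nate): dept_id=2 -> matches Research
  - employee 7 (Karen): dept_id=5 -> matches Product
  - employee 8 (Sam): dept_id=1 -> matches Security
  - employee 9 (Victor): dept_id=3 -> matches Support
Match against employees (self):
  - employee 1 (Jack): manager_id=NULL -> NULL
  - employee 2 (Alice): manager_id=1 -> Jack
  - employee 3 (Wendy): manager_id=NULL -> NULL
  - employee 4 (Fiona): manager_id=3 -> Wendy
  - employee 5 (Xander): manager_id=3 -> Wendy
  - employee 6 (Nate): manager_id=NULL -> NULL
  - employee 7 (Karen): manager_id=NULL -> NULL
  - employee 8 (Sam): manager_id=7 -> Karen
  - employee 9 (Victor): manager_id=NULL -> NULL

SQL:
SELECT a.name, b.name AS department, c.name AS manager
FROM employees a
LEFT JOIN departments b ON a.dept_id = b.id
LEFT JOIN employees c ON a.manager_id = c.id

Result:
name   | department | manager
-------+------------+--------
Jack   | Security   | NULL   
Alice  | Product    | Jack   
Wendy  | NULL       | NULL   
Fiona  | Finance    | Wendy  
Xander | Security   | Wendy  
Nate   | Research   | NULL   
Karen  | Product    | NULL   
Sam    | Security   | Karen  
Victor | Support    | NULL   


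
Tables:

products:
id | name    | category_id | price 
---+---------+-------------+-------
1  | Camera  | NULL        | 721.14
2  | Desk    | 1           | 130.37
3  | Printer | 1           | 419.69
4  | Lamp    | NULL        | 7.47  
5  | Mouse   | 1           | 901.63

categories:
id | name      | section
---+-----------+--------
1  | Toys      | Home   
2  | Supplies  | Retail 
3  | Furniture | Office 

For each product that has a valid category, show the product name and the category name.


INNER JOIN keeps only products rows whose category_id matches an id in categories. Walk through each product:
  - product 1 (Camera): category_id=NULL, no match -> dropped
  - product 2 (Desk): category_id=1 -> matches Toys
  - product 3 (Printer): category_id=1 -> matches Toys
  - product 4 (Lamp): category_id=NULL, no match -> dropped
  - product 5 (Mouse): category_id=1 -> matches Toys
So 2 of 5 rows are dropped.

SQL:
SELECT a.name, b.name AS category
FROM products a
INNER JOIN categories b ON a.category_id = b.id

Result:
name    | category
--------+---------
Desk    | Toys    
Printer | Toys    
Mouse   | Toys    


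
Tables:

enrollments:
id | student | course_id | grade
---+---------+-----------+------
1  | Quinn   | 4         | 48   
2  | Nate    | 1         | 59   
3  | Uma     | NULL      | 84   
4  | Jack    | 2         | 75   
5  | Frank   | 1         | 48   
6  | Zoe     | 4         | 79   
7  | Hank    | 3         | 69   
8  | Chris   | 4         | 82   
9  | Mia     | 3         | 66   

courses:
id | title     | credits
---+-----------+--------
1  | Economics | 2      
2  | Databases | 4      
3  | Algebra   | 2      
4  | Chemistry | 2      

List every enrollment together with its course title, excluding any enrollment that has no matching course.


INNER JOIN keeps only enrollments rows whose course_id matches an id in courses. Walk through each enrollment:
  - enrollment 1 (Quinn): course_id=4 -> matches Chemistry
  - enrollment 2 (Nate): course_id=1 -> matches Economics
  - enrollment 3 (Uma): course_id=NULL, no match -> dropped
  - enrollment 4 (Jack): course_id=2 -> matches Databases
  - enrollment 5 (Frank): course_id=1 -> matches Economics
  - enrollment 6 (Zoe): course_id=4 -> matches Chemistry
  - enrollment 7 (Hank): course_id=3 -> matches Algebra
  - enrollment 8 (Chris): course_id=4 -> matches Chemistry
  - enrollment 9 (Mia): course_id=3 -> matches Algebra
So 1 of 9 rows is dropped.

SQL:
SELECT a.student, b.title AS course
FROM enrollments a
INNER JOIN courses b ON a.course_id = b.id

Result:
student | course   
--------+----------
Quinn   | Chemistry
Nate    | Economics
Jack    | Databases
Frank   | Economics
Zoe     | Chemistry
Hank    | Algebra  
Chris   | Chemistry
Mia     | Algebra  


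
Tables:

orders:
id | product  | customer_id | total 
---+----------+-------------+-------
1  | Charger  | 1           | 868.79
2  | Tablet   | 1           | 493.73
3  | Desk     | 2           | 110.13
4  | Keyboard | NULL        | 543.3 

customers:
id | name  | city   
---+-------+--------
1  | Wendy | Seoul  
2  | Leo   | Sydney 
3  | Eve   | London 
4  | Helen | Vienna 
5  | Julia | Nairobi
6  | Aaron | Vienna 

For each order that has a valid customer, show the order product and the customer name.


INNER JOIN keeps only orders rows whose customer_id matches an id in customers. Walk through each order:
  - order 1 (Charger): customer_id=1 -> matches Wendy
  - order 2 (Tablet): customer_id=1 -> matches Wendy
  - order 3 (Desk): customer_id=2 -> matches Leo
  - order 4 (Keyboard): customer_id=NULL, no match -> dropped
So 1 of 4 rows is dropped.

SQL:
SELECT a.product, b.name AS customer
FROM orders a
INNER JOIN customers b ON a.customer_id = b.id

Result:
product | customer
--------+---------
Charger | Wendy   
Tablet  | Wendy   
Desk    | Leo     


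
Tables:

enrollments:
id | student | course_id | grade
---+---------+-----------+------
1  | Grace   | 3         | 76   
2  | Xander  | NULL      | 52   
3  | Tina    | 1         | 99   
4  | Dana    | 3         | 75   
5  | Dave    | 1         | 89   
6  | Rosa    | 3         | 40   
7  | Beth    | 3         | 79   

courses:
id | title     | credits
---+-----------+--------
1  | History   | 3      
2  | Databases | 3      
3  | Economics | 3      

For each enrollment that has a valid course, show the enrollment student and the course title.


INNER JOIN keeps only enrollments rows whose course_id matches an id in courses. Walk through each enrollment:
  - enrollment 1 (Grace): course_id=3 -> matches Economics
  - enrollment 2 (Xander): course_id=NULL, no match -> dropped
  - enrollment 3 (Tina): course_id=1 -> matches History
  - enrollment 4 (Dana): course_id=3 -> matches Economics
  - enrollment 5 (Dave): course_id=1 -> matches History
  - enrollment 6 (Rosa): course_id=3 -> matches Economics
  - enrollment 7 (Beth): course_id=3 -> matches Economics
So 1 of 7 rows is dropped.

SQL:
SELECT a.student, b.title AS course
FROM enrollments a
INNER JOIN courses b ON a.course_id = b.id

Result:
student | course   
--------+----------
Grace   | Economics
Tina    | History  
Dana    | Economics
Dave    | History  
Rosa    | Economics
Beth    | Economics


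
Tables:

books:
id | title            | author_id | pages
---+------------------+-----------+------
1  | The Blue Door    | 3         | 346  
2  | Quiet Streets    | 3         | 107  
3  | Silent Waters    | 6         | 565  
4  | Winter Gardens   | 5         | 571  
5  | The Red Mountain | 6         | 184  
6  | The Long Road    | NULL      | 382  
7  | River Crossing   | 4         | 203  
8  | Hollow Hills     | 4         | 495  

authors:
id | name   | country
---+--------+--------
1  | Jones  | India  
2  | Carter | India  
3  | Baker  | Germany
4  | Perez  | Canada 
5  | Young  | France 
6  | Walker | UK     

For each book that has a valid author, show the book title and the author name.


INNER JOIN keeps only books rows whose author_id matches an id in authors. Walk through each book:
  - book 1 (The Blue Door): author_id=3 -> matches Baker
  - book 2 (Quiet Streets): author_id=3 -> matches Baker
  - book 3 (Silent Waters): author_id=6 -> matches Walker
  - book 4 (Winter Gardens): author_id=5 -> matches Young
  - book 5 (The Red Mountain): author_id=6 -> matches Walker
  - book 6 (The Long Road): author_id=NULL, no match -> dropped
  - book 7 (River Crossing): author_id=4 -> matches Perez
  - book 8 (Hollow Hills): author_id=4 -> matches Perez
So 1 of 8 rows is dropped.

SQL:
SELECT a.title, b.name AS author
FROM books a
INNER JOIN authors b ON a.author_id = b.id

Result:
title            | author
-----------------+-------
The Blue Door    | Baker 
Quiet Streets    | Baker 
Silent Waters    | Walker
Winter Gardens   | Young 
The Red Mountain | Walker
River Crossing   | Perez 
Hollow Hills     | Perez 


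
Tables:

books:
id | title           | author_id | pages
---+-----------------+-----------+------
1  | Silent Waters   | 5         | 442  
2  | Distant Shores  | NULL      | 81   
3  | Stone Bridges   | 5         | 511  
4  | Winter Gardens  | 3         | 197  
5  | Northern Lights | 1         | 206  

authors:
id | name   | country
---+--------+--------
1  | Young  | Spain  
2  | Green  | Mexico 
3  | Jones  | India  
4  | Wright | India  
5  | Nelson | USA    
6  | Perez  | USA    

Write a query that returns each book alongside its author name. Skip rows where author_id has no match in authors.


INNER JOIN keeps only books rows whose author_id matches an id in authors. Walk through each book:
  - book 1 (Silent Waters): author_id=5 -> matches Nelson
  - book 2 (Distant Shores): author_id=NULL, no match -> dropped
  - book 3 (Stone Bridges): author_id=5 -> matches Nelson
  - book 4 (Winter Gardens): author_id=3 -> matches Jones
  - book 5 (Northern Lights): author_id=1 -> matches Young
So 1 of 5 rows is dropped.

SQL:
SELECT a.title, b.name AS author
FROM books a
INNER JOIN authors b ON a.author_id = b.id

Result:
title           | author
----------------+-------
Silent Waters   | Nelson
Stone Bridges   | Nelson
Winter Gardens  | Jones 
Northern Lights | Young 


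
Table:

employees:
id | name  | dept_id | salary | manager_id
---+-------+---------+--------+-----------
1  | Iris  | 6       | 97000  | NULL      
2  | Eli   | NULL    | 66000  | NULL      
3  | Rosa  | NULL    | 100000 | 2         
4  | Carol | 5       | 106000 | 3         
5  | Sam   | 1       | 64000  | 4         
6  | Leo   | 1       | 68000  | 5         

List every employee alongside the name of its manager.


This is a self-join: employees is joined to a second copy of itself, matching each row's manager_id to another row's id. Use LEFT JOIN so rows with manager_id=NULL are kept.
  - employee 1 (Iris): manager_id=NULL -> NULL
  - employee 2 (Eli): manager_id=NULL -> NULL
  - employee 3 (Rosa): manager_id=2 -> Eli
  - employee 4 (Carol): manager_id=3 -> Rosa
  - employee 5 (Sam): manager_id=4 -> Carol
  - employee 6 (Leo): manager_id=5 -> Sam

SQL:
SELECT a.name AS item, b.name AS manager
FROM employees a
LEFT JOIN employees b ON a.manager_id = b.id

Result:
item  | manager
------+--------
Iris  | NULL   
Eli   | NULL   
Rosa  | Eli    
Carol | Rosa   
Sam   | Carol  
Leo   | Sam    


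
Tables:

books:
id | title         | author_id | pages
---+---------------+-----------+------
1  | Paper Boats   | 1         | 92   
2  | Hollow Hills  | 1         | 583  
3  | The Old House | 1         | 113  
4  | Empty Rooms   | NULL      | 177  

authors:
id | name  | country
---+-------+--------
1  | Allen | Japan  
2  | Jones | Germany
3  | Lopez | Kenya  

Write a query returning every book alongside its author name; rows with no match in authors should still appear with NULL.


LEFT JOIN keeps every row from books (the left table); where author_id has no match in authors, the author columns become NULL. Walk through each book:
  - book 1 (Paper Boats): author_id=1 -> matches Allen
  - book 2 (Hollow Hills): author_id=1 -> matches Allen
  - book 3 (The Old House): author_id=1 -> matches Allen
  - book 4 (Empty Rooms): author_id=NULL, no match -> kept with NULL
All 4 rows appear; 1 has NULL author.

SQL:
SELECT a.title, b.name AS author
FROM books a
LEFT JOIN authors b ON a.author_id = b.id

Result:
title         | author
--------------+-------
Paper Boats   | Allen 
Hollow Hills  | Allen 
The Old House | Allen 
Empty Rooms   | NULL  


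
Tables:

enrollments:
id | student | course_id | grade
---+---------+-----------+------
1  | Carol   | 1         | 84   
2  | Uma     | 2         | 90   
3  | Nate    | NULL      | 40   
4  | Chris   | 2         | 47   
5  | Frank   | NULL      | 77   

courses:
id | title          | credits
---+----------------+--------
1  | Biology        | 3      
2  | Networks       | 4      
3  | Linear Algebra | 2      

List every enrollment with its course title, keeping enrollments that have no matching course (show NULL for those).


LEFT JOIN keeps every row from enrollments (the left table); where course_id has no match in courses, the course columns become NULL. Walk through each enrollment:
  - enrollment 1 (Carol): course_id=1 -> matches Biology
  - enrollment 2 (Uma): course_id=2 -> matches Networks
  - enrollment 3 (Nate): course_id=NULL, no match -> kept with NULL
  - enrollment 4 (Chris): course_id=2 -> matches Networks
  - enrollment 5 (Frank): course_id=NULL, no match -> kept with NULL
All 5 rows appear; 2 have NULL course.

SQL:
SELECT a.student, b.title AS course
FROM enrollments a
LEFT JOIN courses b ON a.course_id = b.id

Result:
student | course  
--------+---------
Carol   | Biology 
Uma     | Networks
Nate    | NULL    
Chris   | Networks
Frank   | NULL    


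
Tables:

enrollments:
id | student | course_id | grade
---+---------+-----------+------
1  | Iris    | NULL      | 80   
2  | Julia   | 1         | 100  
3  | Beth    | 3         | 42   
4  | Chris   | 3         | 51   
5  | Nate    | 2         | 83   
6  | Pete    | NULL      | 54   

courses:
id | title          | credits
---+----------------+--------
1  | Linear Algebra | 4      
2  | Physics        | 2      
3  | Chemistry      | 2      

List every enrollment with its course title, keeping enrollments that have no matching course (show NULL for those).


LEFT JOIN keeps every row from enrollments (the left table); where course_id has no match in courses, the course columns become NULL. Walk through each enrollment:
  - enrollment 1 (Iris): course_id=NULL, no match -> kept with NULL
  - enrollment 2 (Julia): course_id=1 -> matches Linear Algebra
  - enrollment 3 (Beth): course_id=3 -> matches Chemistry
  - enrollment 4 (Chris): course_id=3 -> matches Chemistry
  - enrollment 5 (Nate): course_id=2 -> matches Physics
  - enrollment 6 (Pete): course_id=NULL, no match -> kept with NULL
All 6 rows appear; 2 have NULL course.

SQL:
SELECT a.student, b.title AS course
FROM enrollments a
LEFT JOIN courses b ON a.course_id = b.id

Result:
student | course        
--------+---------------
Iris    | NULL          
Julia   | Linear Algebra
Beth    | Chemistry     
Chris   | Chemistry     
Nate    | Physics       
Pete    | NULL          


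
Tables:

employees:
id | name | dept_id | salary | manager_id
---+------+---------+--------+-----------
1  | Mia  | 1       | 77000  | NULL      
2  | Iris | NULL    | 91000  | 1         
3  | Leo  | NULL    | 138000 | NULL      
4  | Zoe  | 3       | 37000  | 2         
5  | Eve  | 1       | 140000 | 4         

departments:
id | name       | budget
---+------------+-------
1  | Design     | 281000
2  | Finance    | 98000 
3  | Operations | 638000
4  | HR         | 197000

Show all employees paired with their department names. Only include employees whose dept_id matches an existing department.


INNER JOIN keeps only employees rows whose dept_id matches an id in departments. Walk through each employee:
  - employee 1 (Mia): dept_id=1 -> matches Design
  - employee 2 (Iris): dept_id=NULL, no match -> dropped
  - employee 3 (Leo): dept_id=NULL, no match -> dropped
  - employee 4 (Zoe): dept_id=3 -> matches Operations
  - employee 5 (Eve): dept_id=1 -> matches Design
So 2 of 5 rows are dropped.

SQL:
SELECT a.name, b.name AS department
FROM employees a
INNER JOIN departments b ON a.dept_id = b.id

Result:
name | department
-----+-----------
Mia  | Design    
Zoe  | Operations
Eve  | Design    


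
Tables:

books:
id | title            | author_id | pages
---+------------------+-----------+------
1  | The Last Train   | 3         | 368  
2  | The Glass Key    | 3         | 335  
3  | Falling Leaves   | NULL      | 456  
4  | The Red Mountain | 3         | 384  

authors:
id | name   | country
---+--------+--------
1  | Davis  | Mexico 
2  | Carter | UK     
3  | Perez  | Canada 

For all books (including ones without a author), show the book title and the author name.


LEFT JOIN keeps every row from books (the left table); where author_id has no match in authors, the author columns become NULL. Walk through each book:
  - book 1 (The Last Train): author_id=3 -> matches Perez
  - book 2 (The Glass Key): author_id=3 -> matches Perez
  - book 3 (Falling Leaves): author_id=NULL, no match -> kept with NULL
  - book 4 (The Red Mountain): author_id=3 -> matches Perez
All 4 rows appear; 1 has NULL author.

SQL:
SELECT a.title, b.name AS author
FROM books a
LEFT JOIN authors b ON a.author_id = b.id

Result:
title            | author
-----------------+-------
The Last Train   | Perez 
The Glass Key    | Perez 
Falling Leaves   | NULL  
The Red Mountain | Perez 


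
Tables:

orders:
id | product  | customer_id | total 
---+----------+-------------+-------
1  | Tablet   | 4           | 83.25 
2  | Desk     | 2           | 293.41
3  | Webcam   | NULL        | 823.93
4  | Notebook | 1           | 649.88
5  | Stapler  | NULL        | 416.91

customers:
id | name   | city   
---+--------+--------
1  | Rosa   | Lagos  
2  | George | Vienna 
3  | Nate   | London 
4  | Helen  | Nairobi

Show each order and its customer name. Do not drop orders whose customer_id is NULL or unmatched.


LEFT JOIN keeps every row from orders (the left table); where customer_id has no match in customers, the customer columns become NULL. Walk through each order:
  - order 1 (Tablet): customer_id=4 -> matches Helen
  - order 2 (Desk): customer_id=2 -> matches George
  - order 3 (Webcam): customer_id=NULL, no match -> kept with NULL
  - order 4 (Notebook): customer_id=1 -> matches Rosa
  - order 5 (Stapler): customer_id=NULL, no match -> kept with NULL
All 5 rows appear; 2 have NULL customer.

SQL:
SELECT a.product, b.name AS customer
FROM orders a
LEFT JOIN customers b ON a.customer_id = b.id

Result:
product  | customer
---------+---------
Tablet   | Helen   
Desk     | George  
Webcam   | NULL    
Notebook | Rosa    
Stapler  | NULL    


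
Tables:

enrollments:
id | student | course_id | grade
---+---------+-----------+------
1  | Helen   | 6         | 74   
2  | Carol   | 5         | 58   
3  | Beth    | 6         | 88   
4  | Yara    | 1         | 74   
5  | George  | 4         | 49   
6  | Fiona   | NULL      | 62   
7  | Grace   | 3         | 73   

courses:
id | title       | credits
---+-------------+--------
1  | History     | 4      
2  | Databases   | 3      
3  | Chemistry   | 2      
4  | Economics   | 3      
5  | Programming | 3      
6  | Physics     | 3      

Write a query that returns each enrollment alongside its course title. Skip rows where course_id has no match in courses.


INNER JOIN keeps only enrollments rows whose course_id matches an id in courses. Walk through each enrollment:
  - enrollment 1 (Helen): course_id=6 -> matches Physics
  - enrollment 2 (Carol): course_id=5 -> matches Programming
  - enrollment 3 (Beth): course_id=6 -> matches Physics
  - enrollment 4 (Yara): course_id=1 -> matches History
  - enrollment 5 (George): course_id=4 -> matches Economics
  - enrollment 6 (Fiona): course_id=NULL, no match -> dropped
  - enrollment 7 (Grace): course_id=3 -> matches Chemistry
So 1 of 7 rows is dropped.

SQL:
SELECT a.student, b.title AS course
FROM enrollments a
INNER JOIN courses b ON a.course_id = b.id

Result:
student | course     
--------+------------
Helen   | Physics    
Carol   | Programming
Beth    | Physics    
Yara    | History    
George  | Economics  
Grace   | Chemistry  


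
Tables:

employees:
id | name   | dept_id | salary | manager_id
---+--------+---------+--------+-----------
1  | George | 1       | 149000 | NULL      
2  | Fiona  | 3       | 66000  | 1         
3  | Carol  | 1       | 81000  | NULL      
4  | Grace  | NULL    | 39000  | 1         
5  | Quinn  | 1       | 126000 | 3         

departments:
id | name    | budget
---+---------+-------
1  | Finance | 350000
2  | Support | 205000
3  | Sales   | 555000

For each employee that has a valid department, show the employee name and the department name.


INNER JOIN keeps only employees rows whose dept_id matches an id in departments. Walk through each employee:
  - employee 1 (George): dept_id=1 -> matches Finance
  - employee 2 (Fiona): dept_id=3 -> matches Sales
  - employee 3 (Carol): dept_id=1 -> matches Finance
  - employee 4 (Grace): dept_id=NULL, no match -> dropped
  - employee 5 (Quinn): dept_id=1 -> matches Finance
So 1 of 5 rows is dropped.

SQL:
SELECT a.name, b.name AS department
FROM employees a
INNER JOIN departments b ON a.dept_id = b.id

Result:
name   | department
-------+-----------
George | Finance   
Fiona  | Sales     
Carol  | Finance   
Quinn  | Finance   


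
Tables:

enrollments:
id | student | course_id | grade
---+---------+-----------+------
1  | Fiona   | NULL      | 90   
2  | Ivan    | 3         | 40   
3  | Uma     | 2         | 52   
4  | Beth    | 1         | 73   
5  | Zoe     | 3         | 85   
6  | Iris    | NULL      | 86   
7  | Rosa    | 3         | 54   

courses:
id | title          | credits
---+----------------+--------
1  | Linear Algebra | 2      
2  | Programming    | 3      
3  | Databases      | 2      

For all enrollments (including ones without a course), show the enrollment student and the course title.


LEFT JOIN keeps every row from enrollments (the left table); where course_id has no match in courses, the course columns become NULL. Walk through each enrollment:
  - enrollment 1 (Fiona): course_id=NULL, no match -> kept with NULL
  - enrollment 2 (Ivan): course_id=3 -> matches Databases
  - enrollment 3 (Uma): course_id=2 -> matches Programming
  - enrollment 4 (Beth): course_id=1 -> matches Linear Algebra
  - enrollment 5 (Zoe): course_id=3 -> matches Databases
  - enrollment 6 (Iris): course_id=NULL, no match -> kept with NULL
  - enrollment 7 (Rosa): course_id=3 -> matches Databases
All 7 rows appear; 2 have NULL course.

SQL:
SELECT a.student, b.title AS course
FROM enrollments a
LEFT JOIN courses b ON a.course_id = b.id

Result:
student | course        
--------+---------------
Fiona   | NULL          
Ivan    | Databases     
Uma     | Programming   
Beth    | Linear Algebra
Zoe     | Databases     
Iris    | NULL          
Rosa    | Databases     


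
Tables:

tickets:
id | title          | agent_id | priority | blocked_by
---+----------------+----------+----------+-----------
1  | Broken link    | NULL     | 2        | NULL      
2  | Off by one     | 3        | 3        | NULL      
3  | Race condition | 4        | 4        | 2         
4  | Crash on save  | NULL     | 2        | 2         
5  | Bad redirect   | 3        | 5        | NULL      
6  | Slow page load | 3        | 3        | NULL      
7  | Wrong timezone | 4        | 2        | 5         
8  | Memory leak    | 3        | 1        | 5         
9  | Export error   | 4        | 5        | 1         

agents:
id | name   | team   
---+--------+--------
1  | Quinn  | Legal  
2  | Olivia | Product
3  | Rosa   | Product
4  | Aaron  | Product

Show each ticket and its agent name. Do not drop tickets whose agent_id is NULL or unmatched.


LEFT JOIN keeps every row from tickets (the left table); where agent_id has no match in agents, the agent columns become NULL. Walk through each ticket:
  - ticket 1 (Broken link): agent_id=NULL, no match -> kept with NULL
  - ticket 2 (Off by one): agent_id=3 -> matches Rosa
  - ticket 3 (Race condition): agent_id=4 -> matches Aaron
  - ticket 4 (Crash on save): agent_id=NULL, no match -> kept with NULL
  - ticket 5 (Bad redirect): agent_id=3 -> matches Rosa
  - ticket 6 (Slow page load): agent_id=3 -> matches Rosa
  - ticket 7 (Wrong timezone): agent_id=4 -> matches Aaron
  - ticket 8 (Memory leak): agent_id=3 -> matches Rosa
  - ticket 9 (Export error): agent_id=4 -> matches Aaron
All 9 rows appear; 2 have NULL agent.

SQL:
SELECT a.title, b.name AS agent
FROM tickets a
LEFT JOIN agents b ON a.agent_id = b.id

Result:
title          | agent
---------------+------
Broken link    | NULL 
Off by one     | Rosa 
Race condition | Aaron
Crash on save  | NULL 
Bad redirect   | Rosa 
Slow page load | Rosa 
Wrong timezone | Aaron
Memory leak    | Rosa 
Export error   | Aaron


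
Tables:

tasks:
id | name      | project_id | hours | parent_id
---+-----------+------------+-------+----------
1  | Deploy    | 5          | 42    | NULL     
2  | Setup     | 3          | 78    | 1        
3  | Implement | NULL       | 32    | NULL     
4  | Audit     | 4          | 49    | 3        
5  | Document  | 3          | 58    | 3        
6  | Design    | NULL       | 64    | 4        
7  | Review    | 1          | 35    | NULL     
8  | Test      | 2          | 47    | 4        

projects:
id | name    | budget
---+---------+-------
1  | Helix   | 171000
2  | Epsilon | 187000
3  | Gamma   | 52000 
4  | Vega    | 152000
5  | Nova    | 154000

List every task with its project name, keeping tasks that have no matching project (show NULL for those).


LEFT JOIN keeps every row from tasks (the left table); where project_id has no match in projects, the project columns become NULL. Walk through each task:
  - task 1 (Deploy): project_id=5 -> matches Nova
  - task 2 (Setup): project_id=3 -> matches Gamma
  - task 3 (Implement): project_id=NULL, no match -> kept with NULL
  - task 4 (Audit): project_id=4 -> matches Vega
  - task 5 (Document): project_id=3 -> matches Gamma
  - task 6 (Design): project_id=NULL, no match -> kept with NULL
  - task 7 (Review): project_id=1 -> matches Helix
  - task 8 (Test): project_id=2 -> matches Epsilon
All 8 rows appear; 2 have NULL project.

SQL:
SELECT a.name, b.name AS project
FROM tasks a
LEFT JOIN projects b ON a.project_id = b.id

Result:
name      | project
----------+--------
Deploy    | Nova   
Setup     | Gamma  
Implement | NULL   
Audit     | Vega   
Document  | Gamma  
Design    | NULL   
Review    | Helix  
Test      | Epsilon


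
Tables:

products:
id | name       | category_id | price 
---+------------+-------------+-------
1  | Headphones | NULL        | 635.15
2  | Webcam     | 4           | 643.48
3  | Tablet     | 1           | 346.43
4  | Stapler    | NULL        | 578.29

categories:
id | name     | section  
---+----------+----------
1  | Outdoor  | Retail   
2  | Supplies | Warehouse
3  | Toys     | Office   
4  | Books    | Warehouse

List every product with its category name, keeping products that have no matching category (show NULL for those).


LEFT JOIN keeps every row from products (the left table); where category_id has no match in categories, the category columns become NULL. Walk through each product:
  - product 1 (Headphones): category_id=NULL, no match -> kept with NULL
  - product 2 (Webcam): category_id=4 -> matches Books
  - product 3 (Tablet): category_id=1 -> matches Outdoor
  - product 4 (Stapler): category_id=NULL, no match -> kept with NULL
All 4 rows appear; 2 have NULL category.

SQL:
SELECT a.name, b.name AS category
FROM products a
LEFT JOIN categories b ON a.category_id = b.id

Result:
name       | category
-----------+---------
Headphones | NULL    
Webcam     | Books   
Tablet     | Outdoor 
Stapler    | NULL    
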